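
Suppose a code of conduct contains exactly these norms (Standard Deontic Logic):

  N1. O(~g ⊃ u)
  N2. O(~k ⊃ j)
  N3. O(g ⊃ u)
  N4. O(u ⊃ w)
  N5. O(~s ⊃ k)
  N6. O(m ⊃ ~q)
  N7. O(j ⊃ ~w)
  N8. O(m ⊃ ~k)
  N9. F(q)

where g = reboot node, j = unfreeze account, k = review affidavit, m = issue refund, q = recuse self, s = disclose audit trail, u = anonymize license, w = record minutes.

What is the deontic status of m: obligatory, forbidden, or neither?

Premises 3 and 1 cover both cases: O(g ⊃ u) and O(~g ⊃ u). Since g ∨ ~g is a tautology, O(u) follows.
Premise 4 is O(u ⊃ w); since O(u), deontic closure gives O(w).
Premise 7 is O(j ⊃ ~w); contrapositively O(w ⊃ ~j). Since O(w) holds, K gives O(~j).
The contrapositive of premise 2 (O(~k ⊃ j)) is O(~j ⊃ k), and O(~j) is already established, so O(k).
The contrapositive of premise 8 (O(m ⊃ ~k)) is O(k ⊃ ~m), and O(k) is already established, so O(~m).
Premises 5, 6, 9 do not contribute to this derivation.
Thus O(~m), which is F(m): m is forbidden.

Forbidden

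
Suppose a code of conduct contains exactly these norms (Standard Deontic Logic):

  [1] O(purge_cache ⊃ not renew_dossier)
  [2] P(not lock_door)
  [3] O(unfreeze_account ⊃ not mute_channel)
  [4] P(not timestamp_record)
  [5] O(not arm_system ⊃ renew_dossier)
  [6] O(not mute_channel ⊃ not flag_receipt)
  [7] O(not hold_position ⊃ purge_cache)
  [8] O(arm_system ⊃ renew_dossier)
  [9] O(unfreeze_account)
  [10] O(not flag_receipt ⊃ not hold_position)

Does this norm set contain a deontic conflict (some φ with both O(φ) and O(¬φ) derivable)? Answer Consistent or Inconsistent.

Inconsistent

Premises 8 and 5 are O(arm_system ⊃ renew_dossier) and O(not arm_system ⊃ renew_dossier); every ideal world satisfies arm_system or not arm_system, so in either case renew_dossier holds — hence O(renew_dossier).
Premise 1 is O(purge_cache ⊃ not renew_dossier); contrapositively O(renew_dossier ⊃ not purge_cache). Since O(renew_dossier) holds, K gives O(not purge_cache).
The contrapositive of premise 7 (O(not hold_position ⊃ purge_cache)) is O(not purge_cache ⊃ hold_position), and O(not purge_cache) is already established, so O(hold_position).
Premise 10, O(not flag_receipt ⊃ not hold_position), contraposes to O(hold_position ⊃ flag_receipt); with O(hold_position) we get O(flag_receipt).
Premise 6, O(not mute_channel ⊃ not flag_receipt), contraposes to O(flag_receipt ⊃ mute_channel); with O(flag_receipt) we get O(mute_channel).
Premise 3 is O(unfreeze_account ⊃ not mute_channel); contrapositively O(mute_channel ⊃ not unfreeze_account). Since O(mute_channel) holds, K gives O(not unfreeze_account).
Yet premise 9 states O(unfreeze_account).
We now have both O(not unfreeze_account) and O(unfreeze_account) — unfreeze_account is simultaneously obligatory and forbidden, violating the D-axiom.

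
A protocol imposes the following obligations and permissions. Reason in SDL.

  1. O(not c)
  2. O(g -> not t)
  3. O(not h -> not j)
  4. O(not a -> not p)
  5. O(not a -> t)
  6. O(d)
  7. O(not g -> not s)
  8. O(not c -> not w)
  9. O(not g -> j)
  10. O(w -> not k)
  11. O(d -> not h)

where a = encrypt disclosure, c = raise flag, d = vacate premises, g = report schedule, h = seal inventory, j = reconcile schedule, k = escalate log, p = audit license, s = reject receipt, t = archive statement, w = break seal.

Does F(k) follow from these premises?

Premise 10 is O(w -> not k), but O(w) is not derivable from the premises, so it does not yield O(not k).
No other premise forces O(not k). An ideal world satisfying every premise can still have k true, so F(k) is not derivable.

No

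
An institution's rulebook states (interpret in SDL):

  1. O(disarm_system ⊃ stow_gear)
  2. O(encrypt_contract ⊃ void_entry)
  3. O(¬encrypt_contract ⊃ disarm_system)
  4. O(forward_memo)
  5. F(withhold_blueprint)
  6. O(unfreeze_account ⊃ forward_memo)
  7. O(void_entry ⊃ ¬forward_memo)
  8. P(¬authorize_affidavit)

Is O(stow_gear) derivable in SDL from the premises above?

Yes

Premise 4 gives O(forward_memo).
The contrapositive of premise 7 (O(void_entry ⊃ ¬forward_memo)) is O(forward_memo ⊃ ¬void_entry), and O(forward_memo) is already established, so O(¬void_entry).
Premise 2, O(encrypt_contract ⊃ void_entry), contraposes to O(¬void_entry ⊃ ¬encrypt_contract); with O(¬void_entry) we get O(¬encrypt_contract).
Applying K to premise 3 (O(¬encrypt_contract ⊃ disarm_system)) and O(¬encrypt_contract) yields O(disarm_system).
Premise 1 is O(disarm_system ⊃ stow_gear); since O(disarm_system), deontic closure gives O(stow_gear).
Premises 5, 6, 8 do not contribute to this derivation.
So O(stow_gear) follows.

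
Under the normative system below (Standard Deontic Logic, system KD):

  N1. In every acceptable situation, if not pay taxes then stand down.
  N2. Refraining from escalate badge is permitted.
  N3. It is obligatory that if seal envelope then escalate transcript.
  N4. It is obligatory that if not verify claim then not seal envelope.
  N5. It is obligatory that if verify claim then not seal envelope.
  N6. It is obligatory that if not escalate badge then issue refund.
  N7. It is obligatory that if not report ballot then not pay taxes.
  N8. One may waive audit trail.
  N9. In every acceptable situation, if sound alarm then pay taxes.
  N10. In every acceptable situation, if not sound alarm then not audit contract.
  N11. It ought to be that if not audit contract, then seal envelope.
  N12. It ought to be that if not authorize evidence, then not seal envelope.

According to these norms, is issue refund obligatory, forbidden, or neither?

Neither

Premise 6 is O(¬escalate_badge → issue_refund), but O(¬escalate_badge) is not derivable from the premises (the permission P(¬escalate_badge) asserts only ¬O(escalate_badge), not O(¬escalate_badge)), so it does not yield O(issue_refund).
No premise or chain of K-axiom applications forces O(issue_refund), and none forces O(¬issue_refund). So issue_refund is neither obligatory nor forbidden under these norms.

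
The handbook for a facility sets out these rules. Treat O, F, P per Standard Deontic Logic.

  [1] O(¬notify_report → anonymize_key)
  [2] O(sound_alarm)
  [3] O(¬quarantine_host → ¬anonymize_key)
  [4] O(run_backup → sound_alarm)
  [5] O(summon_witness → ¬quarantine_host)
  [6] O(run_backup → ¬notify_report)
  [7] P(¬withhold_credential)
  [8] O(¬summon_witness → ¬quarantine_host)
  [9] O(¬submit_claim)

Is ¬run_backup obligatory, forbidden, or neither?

Obligatory

By case analysis on ¬summon_witness: premise 8 gives O(¬summon_witness → ¬quarantine_host) and premise 5 gives O(summon_witness → ¬quarantine_host), so O(¬quarantine_host) either way.
From O(¬quarantine_host) and premise 3, O(¬quarantine_host → ¬anonymize_key), we obtain O(¬anonymize_key).
Premise 1 is O(¬notify_report → anonymize_key); contrapositively O(¬anonymize_key → notify_report). Since O(¬anonymize_key) holds, K gives O(notify_report).
Premise 6 is O(run_backup → ¬notify_report); contrapositively O(notify_report → ¬run_backup). Since O(notify_report) holds, K gives O(¬run_backup).
Premises 2, 4, 7, 9 do not contribute to this derivation.
Hence ¬run_backup is obligatory.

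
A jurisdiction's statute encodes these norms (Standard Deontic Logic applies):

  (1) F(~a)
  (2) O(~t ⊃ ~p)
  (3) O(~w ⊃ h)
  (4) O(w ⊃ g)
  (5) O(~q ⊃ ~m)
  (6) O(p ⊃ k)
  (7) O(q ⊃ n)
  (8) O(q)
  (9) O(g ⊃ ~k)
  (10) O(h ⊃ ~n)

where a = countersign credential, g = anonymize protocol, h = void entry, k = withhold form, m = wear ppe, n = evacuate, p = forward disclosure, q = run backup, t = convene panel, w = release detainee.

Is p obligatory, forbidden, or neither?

Forbidden

From premise 8 we have O(q).
With premise 7, O(q ⊃ n), the K-axiom yields O(n).
Premise 10 is O(h ⊃ ~n); contrapositively O(n ⊃ ~h). Since O(n) holds, K gives O(~h).
Premise 3, O(~w ⊃ h), contraposes to O(~h ⊃ w); with O(~h) we get O(w).
From O(w) and premise 4, O(w ⊃ g), we obtain O(g).
From O(g) and premise 9, O(g ⊃ ~k), we obtain O(~k).
Premise 6, O(p ⊃ k), contraposes to O(~k ⊃ ~p); with O(~k) we get O(~p).
Premises 1, 2, 5 do not contribute to this derivation.
Thus O(~p), which is F(p): p is forbidden.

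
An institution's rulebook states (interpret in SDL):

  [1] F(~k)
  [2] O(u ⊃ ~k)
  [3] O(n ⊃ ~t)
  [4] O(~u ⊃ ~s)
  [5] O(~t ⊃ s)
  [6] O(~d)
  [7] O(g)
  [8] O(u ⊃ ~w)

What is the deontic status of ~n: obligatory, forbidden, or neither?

Premise 1 is F(~k), i.e. O(k).
Premise 2 is O(u ⊃ ~k); contrapositively O(k ⊃ ~u). Since O(k) holds, K gives O(~u).
Applying K to premise 4 (O(~u ⊃ ~s)) and O(~u) yields O(~s).
The contrapositive of premise 5 (O(~t ⊃ s)) is O(~s ⊃ t), and O(~s) is already established, so O(t).
Premise 3 is O(n ⊃ ~t); contrapositively O(t ⊃ ~n). Since O(t) holds, K gives O(~n).
Premises 6, 7, 8 do not contribute to this derivation.
Hence ~n is obligatory.

Obligatory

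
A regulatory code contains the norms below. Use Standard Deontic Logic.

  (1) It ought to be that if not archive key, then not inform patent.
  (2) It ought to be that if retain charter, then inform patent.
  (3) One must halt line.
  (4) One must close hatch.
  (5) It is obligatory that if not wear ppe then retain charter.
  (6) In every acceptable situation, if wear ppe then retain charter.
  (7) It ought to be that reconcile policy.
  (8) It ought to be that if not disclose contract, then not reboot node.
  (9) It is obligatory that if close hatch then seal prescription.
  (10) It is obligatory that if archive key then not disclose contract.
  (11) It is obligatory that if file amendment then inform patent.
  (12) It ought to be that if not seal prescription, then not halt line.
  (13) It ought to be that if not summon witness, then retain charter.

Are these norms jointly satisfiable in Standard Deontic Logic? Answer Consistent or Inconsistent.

Premise 12 is O(¬seal_prescription → ¬halt_line), but O(¬seal_prescription) is not derivable from the premises, so it does not yield O(¬halt_line).
So O(¬halt_line) is not derivable, and the apparent clash with O(halt_line) does not arise.
A world satisfying every obligation exists (e.g. archive_key=true, close_hatch=true, disclose_contract=false, file_amendment=false, halt_line=true, inform_patent=true, reboot_node=false, reconcile_policy=true, retain_charter=true, seal_prescription=true, summon_witness=false, wear_ppe=false); no atom is both obligatory and forbidden, so the set is consistent.

Consistent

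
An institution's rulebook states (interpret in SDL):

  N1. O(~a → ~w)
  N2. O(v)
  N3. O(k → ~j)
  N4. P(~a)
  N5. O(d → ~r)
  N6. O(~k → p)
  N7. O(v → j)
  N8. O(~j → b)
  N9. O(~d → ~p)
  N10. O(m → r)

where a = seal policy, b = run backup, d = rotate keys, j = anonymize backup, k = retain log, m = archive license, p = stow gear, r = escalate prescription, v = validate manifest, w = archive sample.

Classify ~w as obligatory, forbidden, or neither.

Neither

Premise 1 is O(~a → ~w), but O(~a) is not derivable from the premises (the permission P(~a) asserts only ~O(a), not O(~a)), so it does not yield O(~w).
No premise or chain of K-axiom applications forces O(~w), and none forces O(w). So ~w is neither obligatory nor forbidden under these norms.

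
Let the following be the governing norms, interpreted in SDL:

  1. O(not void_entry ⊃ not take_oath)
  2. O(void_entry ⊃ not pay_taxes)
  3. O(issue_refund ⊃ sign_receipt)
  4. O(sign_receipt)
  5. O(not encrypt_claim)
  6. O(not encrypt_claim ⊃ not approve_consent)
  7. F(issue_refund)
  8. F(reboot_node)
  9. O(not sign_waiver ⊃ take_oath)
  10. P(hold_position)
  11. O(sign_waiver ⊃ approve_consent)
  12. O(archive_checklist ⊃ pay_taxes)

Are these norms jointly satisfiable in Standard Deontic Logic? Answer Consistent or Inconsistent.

Consistent

Premise 3 is O(issue_refund ⊃ sign_receipt); even if O(sign_receipt) held, inferring O(issue_refund) would be affirming the consequent — invalid.
So O(issue_refund) is not derivable, and the apparent clash with O(not issue_refund) does not arise.
A world satisfying every obligation exists (e.g. approve_consent=false, archive_checklist=false, encrypt_claim=false, hold_position=false, issue_refund=false, pay_taxes=false, reboot_node=false, sign_receipt=true, sign_waiver=false, take_oath=true, void_entry=true); no atom is both obligatory and forbidden, so the set is consistent.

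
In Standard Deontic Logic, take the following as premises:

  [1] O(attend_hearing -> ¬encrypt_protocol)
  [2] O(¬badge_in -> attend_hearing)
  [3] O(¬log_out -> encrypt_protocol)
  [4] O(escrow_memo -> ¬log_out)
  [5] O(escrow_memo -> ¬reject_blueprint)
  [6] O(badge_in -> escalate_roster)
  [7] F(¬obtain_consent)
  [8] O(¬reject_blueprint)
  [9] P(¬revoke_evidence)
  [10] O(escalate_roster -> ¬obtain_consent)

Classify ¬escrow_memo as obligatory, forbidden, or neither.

Obligatory

Premise 7, F(¬obtain_consent), is equivalent to O(obtain_consent).
Premise 10, O(escalate_roster -> ¬obtain_consent), contraposes to O(obtain_consent -> ¬escalate_roster); with O(obtain_consent) we get O(¬escalate_roster).
The contrapositive of premise 6 (O(badge_in -> escalate_roster)) is O(¬escalate_roster -> ¬badge_in), and O(¬escalate_roster) is already established, so O(¬badge_in).
Premise 2 is O(¬badge_in -> attend_hearing); since O(¬badge_in), deontic closure gives O(attend_hearing).
Premise 1 is O(attend_hearing -> ¬encrypt_protocol); since O(attend_hearing), deontic closure gives O(¬encrypt_protocol).
Premise 3 is O(¬log_out -> encrypt_protocol); contrapositively O(¬encrypt_protocol -> log_out). Since O(¬encrypt_protocol) holds, K gives O(log_out).
Premise 4 is O(escrow_memo -> ¬log_out); contrapositively O(log_out -> ¬escrow_memo). Since O(log_out) holds, K gives O(¬escrow_memo).
Premises 5, 8, 9 do not contribute to this derivation.
Hence ¬escrow_memo is obligatory.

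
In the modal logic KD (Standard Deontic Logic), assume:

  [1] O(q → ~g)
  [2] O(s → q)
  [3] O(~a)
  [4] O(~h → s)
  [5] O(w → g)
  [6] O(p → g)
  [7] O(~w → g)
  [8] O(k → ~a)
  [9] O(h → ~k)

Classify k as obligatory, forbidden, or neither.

Forbidden

Premises 7 and 5 are O(~w → g) and O(w → g); every ideal world satisfies ~w or w, so in either case g holds — hence O(g).
Premise 1, O(q → ~g), contraposes to O(g → ~q); with O(g) we get O(~q).
The contrapositive of premise 2 (O(s → q)) is O(~q → ~s), and O(~q) is already established, so O(~s).
Premise 4, O(~h → s), contraposes to O(~s → h); with O(~s) we get O(h).
With premise 9, O(h → ~k), the K-axiom yields O(~k).
Premises 3, 6, 8 do not contribute to this derivation.
Thus O(~k), which is F(k): k is forbidden.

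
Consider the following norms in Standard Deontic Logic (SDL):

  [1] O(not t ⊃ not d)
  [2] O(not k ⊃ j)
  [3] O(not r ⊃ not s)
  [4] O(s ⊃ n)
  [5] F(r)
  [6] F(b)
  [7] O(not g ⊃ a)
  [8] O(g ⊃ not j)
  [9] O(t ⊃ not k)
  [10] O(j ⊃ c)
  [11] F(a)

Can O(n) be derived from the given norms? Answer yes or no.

No

Premise 4 is O(s ⊃ n), but O(s) is not derivable from the premises, so it does not yield O(n).
No other premise forces O(n). An ideal world satisfying every premise can still have n false, so O(n) is not derivable.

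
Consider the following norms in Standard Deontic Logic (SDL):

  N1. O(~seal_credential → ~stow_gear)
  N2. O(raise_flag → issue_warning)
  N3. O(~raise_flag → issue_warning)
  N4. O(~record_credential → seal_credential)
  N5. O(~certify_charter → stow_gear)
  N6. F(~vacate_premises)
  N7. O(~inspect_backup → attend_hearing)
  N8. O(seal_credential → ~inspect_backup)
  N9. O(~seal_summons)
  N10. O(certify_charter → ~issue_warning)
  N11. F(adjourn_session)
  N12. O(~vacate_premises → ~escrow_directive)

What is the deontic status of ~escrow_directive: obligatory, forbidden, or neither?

Neither

Premise 12 is O(~vacate_premises → ~escrow_directive), but O(~vacate_premises) is not derivable from the premises, so it does not yield O(~escrow_directive).
No premise or chain of K-axiom applications forces O(~escrow_directive), and none forces O(escrow_directive). So ~escrow_directive is neither obligatory nor forbidden under these norms.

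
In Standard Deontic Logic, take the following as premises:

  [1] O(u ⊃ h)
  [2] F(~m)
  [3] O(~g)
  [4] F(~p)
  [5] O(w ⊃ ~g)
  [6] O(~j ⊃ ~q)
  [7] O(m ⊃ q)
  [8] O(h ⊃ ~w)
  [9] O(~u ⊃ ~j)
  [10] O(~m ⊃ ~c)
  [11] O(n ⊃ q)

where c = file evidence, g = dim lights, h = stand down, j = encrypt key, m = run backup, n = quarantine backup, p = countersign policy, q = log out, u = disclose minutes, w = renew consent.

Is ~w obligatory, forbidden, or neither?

F(~m) at premise 2 means O(m).
Applying K to premise 7 (O(m ⊃ q)) and O(m) yields O(q).
Premise 6, O(~j ⊃ ~q), contraposes to O(q ⊃ j); with O(q) we get O(j).
Premise 9 is O(~u ⊃ ~j); contrapositively O(j ⊃ u). Since O(j) holds, K gives O(u).
Applying K to premise 1 (O(u ⊃ h)) and O(u) yields O(h).
Applying K to premise 8 (O(h ⊃ ~w)) and O(h) yields O(~w).
Premises 3, 4, 5, 10, 11 do not contribute to this derivation.
Hence ~w is obligatory.

Obligatory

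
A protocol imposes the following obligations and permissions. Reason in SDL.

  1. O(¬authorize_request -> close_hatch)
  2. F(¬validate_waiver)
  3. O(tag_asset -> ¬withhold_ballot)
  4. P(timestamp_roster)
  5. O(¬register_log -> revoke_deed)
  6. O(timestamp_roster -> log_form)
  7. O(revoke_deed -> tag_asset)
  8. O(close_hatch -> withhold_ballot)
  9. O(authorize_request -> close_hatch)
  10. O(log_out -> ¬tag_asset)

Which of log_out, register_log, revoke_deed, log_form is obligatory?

Premises 1 and 9 cover both cases: O(¬authorize_request -> close_hatch) and O(authorize_request -> close_hatch). Since ¬authorize_request ∨ authorize_request is a tautology, O(close_hatch) follows.
Premise 8 is O(close_hatch -> withhold_ballot); since O(close_hatch), deontic closure gives O(withhold_ballot).
The contrapositive of premise 3 (O(tag_asset -> ¬withhold_ballot)) is O(withhold_ballot -> ¬tag_asset), and O(withhold_ballot) is already established, so O(¬tag_asset).
Premise 7, O(revoke_deed -> tag_asset), contraposes to O(¬tag_asset -> ¬revoke_deed); with O(¬tag_asset) we get O(¬revoke_deed).
The contrapositive of premise 5 (O(¬register_log -> revoke_deed)) is O(¬revoke_deed -> register_log), and O(¬revoke_deed) is already established, so O(register_log).
So O(register_log) holds — register_log is obligatory. None of the other listed options is made obligatory by any chain of premises.

register_log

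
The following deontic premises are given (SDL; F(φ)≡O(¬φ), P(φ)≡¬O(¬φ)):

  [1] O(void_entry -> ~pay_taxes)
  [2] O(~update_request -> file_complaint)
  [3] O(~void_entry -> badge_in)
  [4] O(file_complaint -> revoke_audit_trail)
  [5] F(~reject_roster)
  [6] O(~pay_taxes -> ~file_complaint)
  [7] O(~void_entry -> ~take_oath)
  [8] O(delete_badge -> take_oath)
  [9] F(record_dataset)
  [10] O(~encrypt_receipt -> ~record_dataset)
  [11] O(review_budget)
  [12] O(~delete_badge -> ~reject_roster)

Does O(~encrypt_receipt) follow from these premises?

No

Premise 10 is O(~encrypt_receipt -> ~record_dataset); even if O(~record_dataset) held, inferring O(~encrypt_receipt) would be affirming the consequent — invalid.
No other premise forces O(~encrypt_receipt). An ideal world satisfying every premise can still have ~encrypt_receipt false, so O(~encrypt_receipt) is not derivable.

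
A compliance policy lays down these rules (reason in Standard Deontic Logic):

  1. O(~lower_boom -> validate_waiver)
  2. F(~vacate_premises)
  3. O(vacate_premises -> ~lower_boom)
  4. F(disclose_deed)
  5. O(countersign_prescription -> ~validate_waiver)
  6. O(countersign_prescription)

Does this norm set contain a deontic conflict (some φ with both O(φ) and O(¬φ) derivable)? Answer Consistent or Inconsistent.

Premise 6 states O(countersign_prescription) outright.
Premise 5 is O(countersign_prescription -> ~validate_waiver); since O(countersign_prescription), deontic closure gives O(~validate_waiver).
Premise 1, O(~lower_boom -> validate_waiver), contraposes to O(~validate_waiver -> lower_boom); with O(~validate_waiver) we get O(lower_boom).
Premise 3, O(vacate_premises -> ~lower_boom), contraposes to O(lower_boom -> ~vacate_premises); with O(lower_boom) we get O(~vacate_premises).
But premise 2, F(~vacate_premises), means O(vacate_premises).
We now have both O(~vacate_premises) and O(vacate_premises) — vacate_premises is simultaneously obligatory and forbidden, violating the D-axiom.

Inconsistent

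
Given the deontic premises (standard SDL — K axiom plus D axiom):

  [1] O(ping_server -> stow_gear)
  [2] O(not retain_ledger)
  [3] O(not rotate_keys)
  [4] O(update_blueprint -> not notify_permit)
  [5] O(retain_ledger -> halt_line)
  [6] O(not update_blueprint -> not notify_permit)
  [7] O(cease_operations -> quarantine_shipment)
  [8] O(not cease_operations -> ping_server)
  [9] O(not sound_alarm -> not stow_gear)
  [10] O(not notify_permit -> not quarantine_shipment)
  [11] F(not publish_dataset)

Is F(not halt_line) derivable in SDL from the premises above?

No

Premise 5 is O(retain_ledger -> halt_line), but O(retain_ledger) is not derivable from the premises, so it does not yield O(halt_line).
No other premise forces O(halt_line). An ideal world satisfying every premise can still have not halt_line true, so F(not halt_line) is not derivable.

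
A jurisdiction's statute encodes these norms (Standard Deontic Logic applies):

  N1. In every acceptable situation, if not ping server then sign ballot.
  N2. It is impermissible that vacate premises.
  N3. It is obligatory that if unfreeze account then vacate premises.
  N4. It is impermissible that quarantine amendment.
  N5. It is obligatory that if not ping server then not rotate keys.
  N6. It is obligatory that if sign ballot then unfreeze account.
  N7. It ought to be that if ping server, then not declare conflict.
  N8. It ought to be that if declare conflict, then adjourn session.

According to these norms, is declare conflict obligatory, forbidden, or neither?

Premise 2, F(vacate_premises), is equivalent to O(¬vacate_premises).
The contrapositive of premise 3 (O(unfreeze_account → vacate_premises)) is O(¬vacate_premises → ¬unfreeze_account), and O(¬vacate_premises) is already established, so O(¬unfreeze_account).
Premise 6 is O(sign_ballot → unfreeze_account); contrapositively O(¬unfreeze_account → ¬sign_ballot). Since O(¬unfreeze_account) holds, K gives O(¬sign_ballot).
Premise 1, O(¬ping_server → sign_ballot), contraposes to O(¬sign_ballot → ping_server); with O(¬sign_ballot) we get O(ping_server).
From O(ping_server) and premise 7, O(ping_server → ¬declare_conflict), we obtain O(¬declare_conflict).
Premises 4, 5, 8 do not contribute to this derivation.
Thus O(¬declare_conflict), which is F(declare_conflict): declare_conflict is forbidden.

Forbidden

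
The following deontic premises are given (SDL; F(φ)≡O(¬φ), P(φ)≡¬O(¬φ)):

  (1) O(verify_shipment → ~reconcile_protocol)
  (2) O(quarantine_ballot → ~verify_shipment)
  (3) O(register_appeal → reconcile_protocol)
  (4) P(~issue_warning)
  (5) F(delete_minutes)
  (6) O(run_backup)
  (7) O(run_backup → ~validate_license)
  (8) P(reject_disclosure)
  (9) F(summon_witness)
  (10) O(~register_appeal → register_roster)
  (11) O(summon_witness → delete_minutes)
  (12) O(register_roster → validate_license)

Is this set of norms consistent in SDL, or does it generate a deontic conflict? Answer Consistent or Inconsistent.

Premise 11 is O(summon_witness → delete_minutes), but O(summon_witness) is not derivable from the premises, so it does not yield O(delete_minutes).
So O(delete_minutes) is not derivable, and the apparent clash with O(~delete_minutes) does not arise.
A world satisfying every obligation exists (e.g. delete_minutes=false, issue_warning=false, quarantine_ballot=false, reconcile_protocol=true, register_appeal=true, register_roster=false, reject_disclosure=false, run_backup=true, summon_witness=false, validate_license=false, verify_shipment=false); no atom is both obligatory and forbidden, so the set is consistent.

Consistent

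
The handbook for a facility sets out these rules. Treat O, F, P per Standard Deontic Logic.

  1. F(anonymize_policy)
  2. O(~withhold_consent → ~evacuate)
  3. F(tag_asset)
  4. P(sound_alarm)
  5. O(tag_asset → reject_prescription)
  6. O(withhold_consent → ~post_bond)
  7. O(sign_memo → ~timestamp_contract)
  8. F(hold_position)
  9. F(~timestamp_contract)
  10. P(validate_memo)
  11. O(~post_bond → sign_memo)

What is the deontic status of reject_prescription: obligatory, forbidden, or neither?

Premise 5 is O(tag_asset → reject_prescription), but O(tag_asset) is not derivable from the premises, so it does not yield O(reject_prescription).
No premise or chain of K-axiom applications forces O(reject_prescription), and none forces O(~reject_prescription). So reject_prescription is neither obligatory nor forbidden under these norms.

Neither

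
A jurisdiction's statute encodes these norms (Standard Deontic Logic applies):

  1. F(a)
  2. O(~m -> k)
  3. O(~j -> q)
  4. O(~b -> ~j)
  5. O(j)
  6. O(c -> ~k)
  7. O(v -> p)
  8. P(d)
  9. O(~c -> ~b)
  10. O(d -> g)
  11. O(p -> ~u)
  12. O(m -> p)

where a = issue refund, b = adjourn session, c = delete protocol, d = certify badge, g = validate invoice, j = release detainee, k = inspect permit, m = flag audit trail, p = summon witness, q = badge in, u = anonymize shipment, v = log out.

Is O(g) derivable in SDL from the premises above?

Premise 10 is O(d -> g), but O(d) is not derivable from the premises (the permission P(d) asserts only ~O(~d), not O(d)), so it does not yield O(g).
No other premise forces O(g). An ideal world satisfying every premise can still have g false, so O(g) is not derivable.

No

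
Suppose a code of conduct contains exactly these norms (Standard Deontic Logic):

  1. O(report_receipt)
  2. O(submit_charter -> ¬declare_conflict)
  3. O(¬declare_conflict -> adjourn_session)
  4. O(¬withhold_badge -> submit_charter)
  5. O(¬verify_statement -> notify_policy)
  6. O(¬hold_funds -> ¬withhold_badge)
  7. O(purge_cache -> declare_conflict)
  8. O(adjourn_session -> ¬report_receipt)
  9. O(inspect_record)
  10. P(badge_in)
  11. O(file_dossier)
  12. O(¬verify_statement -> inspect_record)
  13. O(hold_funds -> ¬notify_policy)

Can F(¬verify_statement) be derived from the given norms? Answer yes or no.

From premise 1 we have O(report_receipt).
Premise 8 is O(adjourn_session -> ¬report_receipt); contrapositively O(report_receipt -> ¬adjourn_session). Since O(report_receipt) holds, K gives O(¬adjourn_session).
The contrapositive of premise 3 (O(¬declare_conflict -> adjourn_session)) is O(¬adjourn_session -> declare_conflict), and O(¬adjourn_session) is already established, so O(declare_conflict).
The contrapositive of premise 2 (O(submit_charter -> ¬declare_conflict)) is O(declare_conflict -> ¬submit_charter), and O(declare_conflict) is already established, so O(¬submit_charter).
Premise 4 is O(¬withhold_badge -> submit_charter); contrapositively O(¬submit_charter -> withhold_badge). Since O(¬submit_charter) holds, K gives O(withhold_badge).
Premise 6, O(¬hold_funds -> ¬withhold_badge), contraposes to O(withhold_badge -> hold_funds); with O(withhold_badge) we get O(hold_funds).
From O(hold_funds) and premise 13, O(hold_funds -> ¬notify_policy), we obtain O(¬notify_policy).
Premise 5, O(¬verify_statement -> notify_policy), contraposes to O(¬notify_policy -> verify_statement); with O(¬notify_policy) we get O(verify_statement).
Premises 7, 9, 10, 11, 12 do not contribute to this derivation.
So O(verify_statement) holds, i.e. F(¬verify_statement). The claim follows.

Yes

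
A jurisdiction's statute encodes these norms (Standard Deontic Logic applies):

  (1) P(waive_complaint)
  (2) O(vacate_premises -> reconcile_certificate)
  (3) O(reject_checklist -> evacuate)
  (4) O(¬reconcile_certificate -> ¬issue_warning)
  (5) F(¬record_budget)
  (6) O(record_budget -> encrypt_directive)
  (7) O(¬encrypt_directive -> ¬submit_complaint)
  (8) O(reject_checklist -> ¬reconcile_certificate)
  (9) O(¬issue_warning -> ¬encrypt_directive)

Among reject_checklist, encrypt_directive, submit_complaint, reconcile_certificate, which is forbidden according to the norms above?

F(¬record_budget) at premise 5 means O(record_budget).
From O(record_budget) and premise 6, O(record_budget -> encrypt_directive), we obtain O(encrypt_directive).
Premise 9 is O(¬issue_warning -> ¬encrypt_directive); contrapositively O(encrypt_directive -> issue_warning). Since O(encrypt_directive) holds, K gives O(issue_warning).
The contrapositive of premise 4 (O(¬reconcile_certificate -> ¬issue_warning)) is O(issue_warning -> reconcile_certificate), and O(issue_warning) is already established, so O(reconcile_certificate).
Premise 8, O(reject_checklist -> ¬reconcile_certificate), contraposes to O(reconcile_certificate -> ¬reject_checklist); with O(reconcile_certificate) we get O(¬reject_checklist).
So O(¬reject_checklist) holds, i.e. reject_checklist is forbidden. None of the other listed options is forbidden under the premises.

reject_checklist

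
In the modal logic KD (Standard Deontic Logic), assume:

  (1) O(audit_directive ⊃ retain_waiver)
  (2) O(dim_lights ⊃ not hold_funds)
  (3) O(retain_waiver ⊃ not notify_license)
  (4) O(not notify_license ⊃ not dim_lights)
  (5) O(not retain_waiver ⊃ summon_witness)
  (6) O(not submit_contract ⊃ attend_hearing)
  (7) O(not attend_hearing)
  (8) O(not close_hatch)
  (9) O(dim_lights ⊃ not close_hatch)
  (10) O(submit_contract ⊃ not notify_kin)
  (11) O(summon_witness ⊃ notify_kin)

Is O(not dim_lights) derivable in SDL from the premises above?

Premise 7 gives O(not attend_hearing).
Premise 6, O(not submit_contract ⊃ attend_hearing), contraposes to O(not attend_hearing ⊃ submit_contract); with O(not attend_hearing) we get O(submit_contract).
With premise 10, O(submit_contract ⊃ not notify_kin), the K-axiom yields O(not notify_kin).
The contrapositive of premise 11 (O(summon_witness ⊃ notify_kin)) is O(not notify_kin ⊃ not summon_witness), and O(not notify_kin) is already established, so O(not summon_witness).
Premise 5, O(not retain_waiver ⊃ summon_witness), contraposes to O(not summon_witness ⊃ retain_waiver); with O(not summon_witness) we get O(retain_waiver).
With premise 3, O(retain_waiver ⊃ not notify_license), the K-axiom yields O(not notify_license).
Premise 4 is O(not notify_license ⊃ not dim_lights); since O(not notify_license), deontic closure gives O(not dim_lights).
Premises 1, 2, 8, 9 do not contribute to this derivation.
So O(not dim_lights) follows.

Yes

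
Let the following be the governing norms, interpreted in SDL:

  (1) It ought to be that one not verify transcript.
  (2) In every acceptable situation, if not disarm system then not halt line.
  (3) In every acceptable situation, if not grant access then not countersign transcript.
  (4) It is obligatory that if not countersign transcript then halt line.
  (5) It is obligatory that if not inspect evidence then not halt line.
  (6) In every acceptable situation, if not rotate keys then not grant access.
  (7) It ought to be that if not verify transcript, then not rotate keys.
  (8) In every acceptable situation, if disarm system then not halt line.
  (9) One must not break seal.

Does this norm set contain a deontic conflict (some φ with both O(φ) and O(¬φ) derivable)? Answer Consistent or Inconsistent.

Premises 2 and 8 cover both cases: O(¬disarm_system → ¬halt_line) and O(disarm_system → ¬halt_line). Since ¬disarm_system ∨ disarm_system is a tautology, O(¬halt_line) follows.
The contrapositive of premise 4 (O(¬countersign_transcript → halt_line)) is O(¬halt_line → countersign_transcript), and O(¬halt_line) is already established, so O(countersign_transcript).
The contrapositive of premise 3 (O(¬grant_access → ¬countersign_transcript)) is O(countersign_transcript → grant_access), and O(countersign_transcript) is already established, so O(grant_access).
Premise 6, O(¬rotate_keys → ¬grant_access), contraposes to O(grant_access → rotate_keys); with O(grant_access) we get O(rotate_keys).
Premise 7, O(¬verify_transcript → ¬rotate_keys), contraposes to O(rotate_keys → verify_transcript); with O(rotate_keys) we get O(verify_transcript).
However, premise 1 gives O(¬verify_transcript).
We now have both O(verify_transcript) and O(¬verify_transcript) — verify_transcript is simultaneously obligatory and forbidden, violating the D-axiom.

Inconsistent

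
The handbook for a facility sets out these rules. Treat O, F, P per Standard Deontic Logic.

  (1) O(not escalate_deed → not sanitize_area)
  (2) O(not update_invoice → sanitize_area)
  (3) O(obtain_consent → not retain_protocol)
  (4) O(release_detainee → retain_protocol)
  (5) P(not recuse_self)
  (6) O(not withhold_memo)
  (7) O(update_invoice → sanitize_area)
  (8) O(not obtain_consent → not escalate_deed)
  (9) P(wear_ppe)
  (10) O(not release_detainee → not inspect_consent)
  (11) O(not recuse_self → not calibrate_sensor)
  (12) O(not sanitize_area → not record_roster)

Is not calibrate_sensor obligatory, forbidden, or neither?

Premise 11 is O(not recuse_self → not calibrate_sensor), but O(not recuse_self) is not derivable from the premises (the permission P(not recuse_self) asserts only not O(recuse_self), not O(not recuse_self)), so it does not yield O(not calibrate_sensor).
No premise or chain of K-axiom applications forces O(not calibrate_sensor), and none forces O(calibrate_sensor). So not calibrate_sensor is neither obligatory nor forbidden under these norms.

Neither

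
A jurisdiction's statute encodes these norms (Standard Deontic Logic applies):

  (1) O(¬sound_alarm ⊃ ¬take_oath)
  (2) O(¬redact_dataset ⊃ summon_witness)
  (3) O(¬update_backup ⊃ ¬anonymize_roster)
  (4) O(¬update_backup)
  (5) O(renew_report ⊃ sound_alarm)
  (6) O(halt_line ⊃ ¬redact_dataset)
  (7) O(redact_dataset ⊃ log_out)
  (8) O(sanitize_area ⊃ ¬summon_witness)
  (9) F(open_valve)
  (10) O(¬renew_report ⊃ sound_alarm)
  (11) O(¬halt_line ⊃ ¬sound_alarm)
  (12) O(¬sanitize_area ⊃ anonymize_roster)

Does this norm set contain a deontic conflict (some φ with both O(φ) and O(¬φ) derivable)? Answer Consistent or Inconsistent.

Inconsistent

Premises 5 and 10 are O(renew_report ⊃ sound_alarm) and O(¬renew_report ⊃ sound_alarm); every ideal world satisfies renew_report or ¬renew_report, so in either case sound_alarm holds — hence O(sound_alarm).
Premise 11, O(¬halt_line ⊃ ¬sound_alarm), contraposes to O(sound_alarm ⊃ halt_line); with O(sound_alarm) we get O(halt_line).
From O(halt_line) and premise 6, O(halt_line ⊃ ¬redact_dataset), we obtain O(¬redact_dataset).
With premise 2, O(¬redact_dataset ⊃ summon_witness), the K-axiom yields O(summon_witness).
Premise 8, O(sanitize_area ⊃ ¬summon_witness), contraposes to O(summon_witness ⊃ ¬sanitize_area); with O(summon_witness) we get O(¬sanitize_area).
Applying K to premise 12 (O(¬sanitize_area ⊃ anonymize_roster)) and O(¬sanitize_area) yields O(anonymize_roster).
Premise 3 is O(¬update_backup ⊃ ¬anonymize_roster); contrapositively O(anonymize_roster ⊃ update_backup). Since O(anonymize_roster) holds, K gives O(update_backup).
However, premise 4 gives O(¬update_backup).
We now have both O(update_backup) and O(¬update_backup) — update_backup is simultaneously obligatory and forbidden, violating the D-axiom.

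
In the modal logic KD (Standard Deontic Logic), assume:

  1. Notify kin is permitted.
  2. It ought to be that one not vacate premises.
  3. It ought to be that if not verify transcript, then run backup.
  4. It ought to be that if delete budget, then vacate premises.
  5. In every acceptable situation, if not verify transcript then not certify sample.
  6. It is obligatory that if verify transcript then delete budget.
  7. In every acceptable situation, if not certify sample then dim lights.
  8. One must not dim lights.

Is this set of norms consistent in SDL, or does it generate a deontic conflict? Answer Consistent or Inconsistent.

Premise 8, F(dim_lights), is equivalent to O(¬dim_lights).
Premise 7 is O(¬certify_sample → dim_lights); contrapositively O(¬dim_lights → certify_sample). Since O(¬dim_lights) holds, K gives O(certify_sample).
Premise 5 is O(¬verify_transcript → ¬certify_sample); contrapositively O(certify_sample → verify_transcript). Since O(certify_sample) holds, K gives O(verify_transcript).
With premise 6, O(verify_transcript → delete_budget), the K-axiom yields O(delete_budget).
With premise 4, O(delete_budget → vacate_premises), the K-axiom yields O(vacate_premises).
However, premise 2 gives O(¬vacate_premises).
We now have both O(vacate_premises) and O(¬vacate_premises) — vacate_premises is simultaneously obligatory and forbidden, violating the D-axiom.

Inconsistent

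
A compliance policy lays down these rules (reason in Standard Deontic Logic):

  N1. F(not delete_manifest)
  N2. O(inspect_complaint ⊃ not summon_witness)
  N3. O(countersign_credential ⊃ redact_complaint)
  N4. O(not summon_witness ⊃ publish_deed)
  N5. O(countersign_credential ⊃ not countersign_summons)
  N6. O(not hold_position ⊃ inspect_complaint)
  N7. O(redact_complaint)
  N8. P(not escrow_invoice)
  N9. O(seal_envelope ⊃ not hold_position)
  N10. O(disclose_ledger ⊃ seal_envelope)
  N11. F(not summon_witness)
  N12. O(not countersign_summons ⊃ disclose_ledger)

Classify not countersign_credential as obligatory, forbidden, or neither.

Premise 11 is F(not summon_witness), i.e. O(summon_witness).
The contrapositive of premise 2 (O(inspect_complaint ⊃ not summon_witness)) is O(summon_witness ⊃ not inspect_complaint), and O(summon_witness) is already established, so O(not inspect_complaint).
Premise 6, O(not hold_position ⊃ inspect_complaint), contraposes to O(not inspect_complaint ⊃ hold_position); with O(not inspect_complaint) we get O(hold_position).
Premise 9 is O(seal_envelope ⊃ not hold_position); contrapositively O(hold_position ⊃ not seal_envelope). Since O(hold_position) holds, K gives O(not seal_envelope).
Premise 10 is O(disclose_ledger ⊃ seal_envelope); contrapositively O(not seal_envelope ⊃ not disclose_ledger). Since O(not seal_envelope) holds, K gives O(not disclose_ledger).
Premise 12, O(not countersign_summons ⊃ disclose_ledger), contraposes to O(not disclose_ledger ⊃ countersign_summons); with O(not disclose_ledger) we get O(countersign_summons).
Premise 5 is O(countersign_credential ⊃ not countersign_summons); contrapositively O(countersign_summons ⊃ not countersign_credential). Since O(countersign_summons) holds, K gives O(not countersign_credential).
Premises 1, 3, 4, 7, 8 do not contribute to this derivation.
Hence not countersign_credential is obligatory.

Obligatory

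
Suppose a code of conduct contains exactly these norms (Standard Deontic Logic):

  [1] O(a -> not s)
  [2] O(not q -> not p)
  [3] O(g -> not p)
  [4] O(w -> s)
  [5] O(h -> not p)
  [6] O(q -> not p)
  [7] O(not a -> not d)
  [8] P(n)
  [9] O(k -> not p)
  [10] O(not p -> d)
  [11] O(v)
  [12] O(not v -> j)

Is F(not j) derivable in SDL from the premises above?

No

Premise 12 is O(not v -> j), but O(not v) is not derivable from the premises, so it does not yield O(j).
No other premise forces O(j). An ideal world satisfying every premise can still have not j true, so F(not j) is not derivable.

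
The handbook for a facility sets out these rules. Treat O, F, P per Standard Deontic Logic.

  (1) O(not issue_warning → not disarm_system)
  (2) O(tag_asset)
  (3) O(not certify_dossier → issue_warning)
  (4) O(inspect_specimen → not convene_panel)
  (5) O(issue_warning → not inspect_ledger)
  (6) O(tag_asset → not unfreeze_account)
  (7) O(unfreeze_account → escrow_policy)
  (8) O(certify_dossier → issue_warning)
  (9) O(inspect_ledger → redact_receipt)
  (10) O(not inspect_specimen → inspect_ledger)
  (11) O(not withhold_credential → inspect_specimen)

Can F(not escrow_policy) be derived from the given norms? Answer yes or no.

No

Premise 7 is O(unfreeze_account → escrow_policy), but O(unfreeze_account) is not derivable from the premises, so it does not yield O(escrow_policy).
No other premise forces O(escrow_policy). An ideal world satisfying every premise can still have not escrow_policy true, so F(not escrow_policy) is not derivable.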